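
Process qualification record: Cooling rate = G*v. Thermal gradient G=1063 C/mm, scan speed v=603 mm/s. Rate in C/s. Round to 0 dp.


CR = 1063 * 603 = 640989 C/s


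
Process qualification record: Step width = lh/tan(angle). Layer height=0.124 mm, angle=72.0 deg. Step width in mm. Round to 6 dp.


step = 0.124 / tan(72.0) = 0.04029 mm


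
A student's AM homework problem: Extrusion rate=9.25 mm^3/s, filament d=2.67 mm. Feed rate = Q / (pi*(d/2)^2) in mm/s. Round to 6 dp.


A = pi*(2.67/2)^2 = 5.599025
v = 9.25 / 5.599025 = 1.652073 mm/s


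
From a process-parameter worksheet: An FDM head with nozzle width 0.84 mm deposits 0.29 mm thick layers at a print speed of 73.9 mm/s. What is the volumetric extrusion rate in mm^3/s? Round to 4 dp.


Rate = 0.84 * 0.29 * 73.9 = 18.002 mm^3/s


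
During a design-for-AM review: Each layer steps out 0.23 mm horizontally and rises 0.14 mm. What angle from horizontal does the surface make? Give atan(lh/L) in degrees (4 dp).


angle = atan(0.14/0.23) = 31.3287 degrees


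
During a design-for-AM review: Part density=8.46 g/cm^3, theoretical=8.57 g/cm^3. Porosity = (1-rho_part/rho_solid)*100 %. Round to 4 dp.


Porosity = (1-8.46/8.57)*100 = 1.2835 %


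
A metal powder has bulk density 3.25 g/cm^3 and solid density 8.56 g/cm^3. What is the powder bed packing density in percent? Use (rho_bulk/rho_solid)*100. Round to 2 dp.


Packing = (3.25/8.56)*100 = 37.97 %


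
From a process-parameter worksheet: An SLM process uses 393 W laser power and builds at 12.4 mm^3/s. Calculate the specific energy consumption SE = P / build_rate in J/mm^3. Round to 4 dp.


SE = 393 / 12.4 = 31.6935 J/mm^3


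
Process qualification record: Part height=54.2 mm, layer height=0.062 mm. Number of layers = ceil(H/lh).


Layers = ceil(54.2/0.062) = 875


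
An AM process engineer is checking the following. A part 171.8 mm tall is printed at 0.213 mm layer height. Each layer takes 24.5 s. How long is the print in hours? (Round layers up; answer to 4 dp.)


Layers = ceil(171.8/0.213) = 807
t = 807 * 24.5 / 3600 = 5.4921 hrs


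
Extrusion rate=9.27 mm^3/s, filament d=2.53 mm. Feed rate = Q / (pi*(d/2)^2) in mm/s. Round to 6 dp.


A = pi*(2.53/2)^2 = 5.027255
v = 9.27 / 5.027255 = 1.843949 mm/s


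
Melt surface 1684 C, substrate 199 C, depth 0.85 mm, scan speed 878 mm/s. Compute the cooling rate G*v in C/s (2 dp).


G = (1684-199)/0.85 = 1747.05882353 C/mm
CR = 1747.05882353 * 878 = 1533917.65 C/s


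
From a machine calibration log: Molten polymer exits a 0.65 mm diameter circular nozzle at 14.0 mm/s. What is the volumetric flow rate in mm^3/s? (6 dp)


A = pi*(0.65/2)^2 = 0.33183072 mm^2
Q = 0.33183072 * 14.0 = 4.64563 mm^3/s


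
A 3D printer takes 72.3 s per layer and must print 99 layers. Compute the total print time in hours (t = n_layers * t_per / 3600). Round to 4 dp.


t = 99 * 72.3 / 3600 = 1.9883 hrs


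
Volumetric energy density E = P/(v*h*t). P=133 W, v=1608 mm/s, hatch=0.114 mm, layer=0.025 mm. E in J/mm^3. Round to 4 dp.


E = 133 / (1608*0.114*0.025) = 29.0216 J/mm^3


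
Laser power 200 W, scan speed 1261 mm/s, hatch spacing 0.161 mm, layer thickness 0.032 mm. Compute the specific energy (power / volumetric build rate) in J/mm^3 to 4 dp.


Build rate = 1261 * 0.161 * 0.032 = 6.496672 mm^3/s
SE = 200 / 6.496672 = 30.785 J/mm^3


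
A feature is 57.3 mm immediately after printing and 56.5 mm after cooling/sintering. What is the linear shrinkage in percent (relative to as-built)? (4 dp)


Shrinkage = ((57.3-56.5)/57.3)*100 = 1.3962 %


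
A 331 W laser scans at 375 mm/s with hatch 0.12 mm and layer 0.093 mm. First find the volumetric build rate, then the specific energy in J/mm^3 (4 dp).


Build rate = 375 * 0.12 * 0.093 = 4.185 mm^3/s
SE = 331 / 4.185 = 79.092 J/mm^3


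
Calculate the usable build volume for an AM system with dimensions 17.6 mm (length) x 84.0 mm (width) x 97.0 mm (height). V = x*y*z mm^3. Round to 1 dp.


V = 17.6 * 84.0 * 97.0 = 143404.8 mm^3


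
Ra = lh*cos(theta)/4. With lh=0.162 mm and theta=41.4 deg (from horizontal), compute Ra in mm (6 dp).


Ra = 0.162 * cos(41.4) / 4 = 0.030379 mm


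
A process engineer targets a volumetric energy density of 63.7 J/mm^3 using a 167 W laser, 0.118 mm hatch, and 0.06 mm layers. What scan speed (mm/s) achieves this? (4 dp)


v = 167 / (63.7*0.118*0.06) = 370.2915 mm/s


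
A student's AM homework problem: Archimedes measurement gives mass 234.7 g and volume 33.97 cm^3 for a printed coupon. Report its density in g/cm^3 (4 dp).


rho = 234.7 / 33.97 = 6.909 g/cm^3


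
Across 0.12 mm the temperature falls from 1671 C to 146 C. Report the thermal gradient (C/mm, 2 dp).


G = (1671-146)/0.12 = 12708.33 C/mm


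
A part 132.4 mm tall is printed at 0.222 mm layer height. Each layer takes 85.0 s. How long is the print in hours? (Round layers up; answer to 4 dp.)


Layers = ceil(132.4/0.222) = 597
t = 597 * 85.0 / 3600 = 14.0958 hrs


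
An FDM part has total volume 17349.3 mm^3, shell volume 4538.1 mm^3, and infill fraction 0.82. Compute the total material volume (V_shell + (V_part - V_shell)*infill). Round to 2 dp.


V_infill = (17349.3 - 4538.1) * 0.82 = 10505.18
V_total = 4538.1 + 10505.18 = 15043.28 mm^3


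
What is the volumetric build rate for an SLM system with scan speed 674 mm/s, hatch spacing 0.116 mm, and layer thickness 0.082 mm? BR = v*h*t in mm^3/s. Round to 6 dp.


Rate = 674 * 0.116 * 0.082 = 6.411088 mm^3/s


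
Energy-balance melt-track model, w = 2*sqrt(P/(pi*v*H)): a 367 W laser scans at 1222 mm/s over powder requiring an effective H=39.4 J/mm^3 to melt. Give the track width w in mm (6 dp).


w = 2*sqrt(367/(pi*1222*39.4)) = 0.098515 mm


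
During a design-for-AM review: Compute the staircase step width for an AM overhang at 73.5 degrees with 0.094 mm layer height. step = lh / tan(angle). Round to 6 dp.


step = 0.094 / tan(73.5) = 0.027844 mm


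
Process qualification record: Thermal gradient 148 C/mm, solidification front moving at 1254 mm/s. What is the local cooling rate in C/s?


CR = 148 * 1254 = 185592 C/s


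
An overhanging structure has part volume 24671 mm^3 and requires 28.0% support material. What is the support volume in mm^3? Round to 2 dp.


V_support = 24671 * 0.28 = 6907.88 mm^3


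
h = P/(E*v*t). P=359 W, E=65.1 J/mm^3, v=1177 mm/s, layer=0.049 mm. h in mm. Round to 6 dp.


h = 359 / (65.1*1177*0.049) = 0.095618 mm


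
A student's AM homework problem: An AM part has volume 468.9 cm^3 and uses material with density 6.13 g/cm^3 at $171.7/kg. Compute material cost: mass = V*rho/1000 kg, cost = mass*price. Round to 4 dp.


Mass = 468.9*6.13/1000 = 2.874357 kg
Cost = 2.874357 * 171.7 = 493.5271 $


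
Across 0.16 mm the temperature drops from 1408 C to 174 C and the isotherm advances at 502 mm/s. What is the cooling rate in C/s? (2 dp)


G = (1408-174)/0.16 = 7712.5 C/mm
CR = 7712.5 * 502 = 3871675.0 C/s


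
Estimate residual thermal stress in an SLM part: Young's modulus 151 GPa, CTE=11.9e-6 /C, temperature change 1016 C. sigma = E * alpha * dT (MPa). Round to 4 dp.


sigma = 151*1000 * 11.9e-6 * 1016 = 1825.6504 MPa


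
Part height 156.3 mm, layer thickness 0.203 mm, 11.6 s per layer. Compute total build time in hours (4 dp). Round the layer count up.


Layers = ceil(156.3/0.203) = 770
t = 770 * 11.6 / 3600 = 2.4811 hrs


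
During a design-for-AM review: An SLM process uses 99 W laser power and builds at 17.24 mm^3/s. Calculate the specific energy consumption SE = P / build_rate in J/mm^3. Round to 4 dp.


SE = 99 / 17.24 = 5.7425 J/mm^3


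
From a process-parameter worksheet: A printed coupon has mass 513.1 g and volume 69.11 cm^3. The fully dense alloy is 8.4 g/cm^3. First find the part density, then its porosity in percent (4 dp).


rho_part = 513.1 / 69.11 = 7.42439589 g/cm^3
Porosity = (1 - 7.42439589/8.4)*100 = 11.6143 %


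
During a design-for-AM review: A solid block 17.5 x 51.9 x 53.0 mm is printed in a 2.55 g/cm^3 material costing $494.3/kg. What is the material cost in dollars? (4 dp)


V = 17.5 * 51.9 * 53.0 = 48137.25 mm^3 = 48.13725 cm^3
Mass = 48.13725 * 2.55 / 1000 = 0.12274999 kg
Cost = 0.12274999 * 494.3 = 60.6753 $


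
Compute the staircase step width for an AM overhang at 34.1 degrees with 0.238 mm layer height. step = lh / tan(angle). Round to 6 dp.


step = 0.238 / tan(34.1) = 0.351525 mm


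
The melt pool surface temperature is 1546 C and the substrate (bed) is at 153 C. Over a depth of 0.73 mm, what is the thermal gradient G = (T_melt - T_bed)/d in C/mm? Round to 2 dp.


G = (1546-153)/0.73 = 1908.22 C/mm


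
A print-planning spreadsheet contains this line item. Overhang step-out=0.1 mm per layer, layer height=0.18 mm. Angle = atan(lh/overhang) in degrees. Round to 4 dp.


angle = atan(0.18/0.1) = 60.9454 degrees


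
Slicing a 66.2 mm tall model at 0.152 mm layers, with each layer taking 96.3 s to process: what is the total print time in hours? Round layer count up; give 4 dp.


Layers = ceil(66.2/0.152) = 436
t = 436 * 96.3 / 3600 = 11.663 hrs


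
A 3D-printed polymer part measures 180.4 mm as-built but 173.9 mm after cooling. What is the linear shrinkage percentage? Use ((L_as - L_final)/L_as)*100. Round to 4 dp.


Shrinkage = ((180.4-173.9)/180.4)*100 = 3.6031 %


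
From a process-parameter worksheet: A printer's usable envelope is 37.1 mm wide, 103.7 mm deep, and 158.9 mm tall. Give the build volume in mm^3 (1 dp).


V = 37.1 * 103.7 * 158.9 = 611331.2 mm^3


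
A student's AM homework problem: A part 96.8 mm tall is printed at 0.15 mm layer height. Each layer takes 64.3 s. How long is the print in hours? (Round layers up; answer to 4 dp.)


Layers = ceil(96.8/0.15) = 646
t = 646 * 64.3 / 3600 = 11.5383 hrs


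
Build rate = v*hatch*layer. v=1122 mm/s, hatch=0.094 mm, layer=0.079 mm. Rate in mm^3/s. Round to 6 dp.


Rate = 1122 * 0.094 * 0.079 = 8.331972 mm^3/s


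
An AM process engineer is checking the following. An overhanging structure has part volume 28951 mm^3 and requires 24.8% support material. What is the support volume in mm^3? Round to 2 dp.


V_support = 28951 * 0.248 = 7179.85 mm^3


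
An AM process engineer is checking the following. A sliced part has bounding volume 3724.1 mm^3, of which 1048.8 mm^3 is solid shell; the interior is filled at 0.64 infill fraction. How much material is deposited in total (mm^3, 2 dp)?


V_infill = (3724.1 - 1048.8) * 0.64 = 1712.19
V_total = 1048.8 + 1712.19 = 2760.99 mm^3


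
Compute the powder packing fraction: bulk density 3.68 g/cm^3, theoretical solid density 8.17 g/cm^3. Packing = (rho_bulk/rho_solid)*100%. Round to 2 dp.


Packing = (3.68/8.17)*100 = 45.04 %


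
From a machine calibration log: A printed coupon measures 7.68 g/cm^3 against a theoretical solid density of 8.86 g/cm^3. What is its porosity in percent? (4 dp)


Porosity = (1-7.68/8.86)*100 = 13.3183 %


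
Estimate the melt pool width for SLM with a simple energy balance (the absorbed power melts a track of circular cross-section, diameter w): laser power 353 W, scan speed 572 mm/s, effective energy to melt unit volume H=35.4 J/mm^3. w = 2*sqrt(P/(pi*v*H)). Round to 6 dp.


w = 2*sqrt(353/(pi*572*35.4)) = 0.148985 mm


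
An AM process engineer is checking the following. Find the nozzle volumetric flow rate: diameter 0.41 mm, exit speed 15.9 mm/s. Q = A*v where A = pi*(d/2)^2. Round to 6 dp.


A = pi*(0.41/2)^2 = 0.13202543 mm^2
Q = 0.13202543 * 15.9 = 2.099204 mm^3/s


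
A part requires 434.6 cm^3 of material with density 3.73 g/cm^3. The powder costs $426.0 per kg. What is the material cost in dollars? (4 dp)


Mass = 434.6*3.73/1000 = 1.621058 kg
Cost = 1.621058 * 426.0 = 690.5707 $


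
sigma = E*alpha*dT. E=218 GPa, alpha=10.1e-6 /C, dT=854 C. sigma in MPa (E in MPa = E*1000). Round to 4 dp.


sigma = 218*1000 * 10.1e-6 * 854 = 1880.3372 MPa


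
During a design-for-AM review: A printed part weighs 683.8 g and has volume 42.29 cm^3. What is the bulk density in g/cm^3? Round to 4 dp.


rho = 683.8 / 42.29 = 16.1693 g/cm^3


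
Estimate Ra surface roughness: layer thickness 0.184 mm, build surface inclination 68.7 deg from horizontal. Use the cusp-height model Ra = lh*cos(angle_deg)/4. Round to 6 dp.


Ra = 0.184 * cos(68.7) / 4 = 0.01671 mm


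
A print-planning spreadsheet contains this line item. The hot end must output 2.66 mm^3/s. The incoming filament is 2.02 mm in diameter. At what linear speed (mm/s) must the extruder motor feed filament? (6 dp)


A = pi*(2.02/2)^2 = 3.204739
v = 2.66 / 3.204739 = 0.830021 mm/s


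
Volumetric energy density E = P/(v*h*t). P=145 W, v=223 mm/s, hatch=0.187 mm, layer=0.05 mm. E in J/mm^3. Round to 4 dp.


E = 145 / (223*0.187*0.05) = 69.5427 J/mm^3


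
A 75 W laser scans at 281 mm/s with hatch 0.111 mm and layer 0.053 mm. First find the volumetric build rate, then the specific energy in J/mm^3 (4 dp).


Build rate = 281 * 0.111 * 0.053 = 1.653123 mm^3/s
SE = 75 / 1.653123 = 45.3687 J/mm^3


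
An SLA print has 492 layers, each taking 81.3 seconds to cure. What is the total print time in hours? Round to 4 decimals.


t = 492 * 81.3 / 3600 = 11.111 hrs


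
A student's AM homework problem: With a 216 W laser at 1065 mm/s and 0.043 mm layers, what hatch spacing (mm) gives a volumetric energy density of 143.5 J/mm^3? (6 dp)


h = 216 / (143.5*1065*0.043) = 0.032869 mm


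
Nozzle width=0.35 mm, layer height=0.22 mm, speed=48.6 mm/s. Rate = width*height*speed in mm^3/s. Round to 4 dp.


Rate = 0.35 * 0.22 * 48.6 = 3.7422 mm^3/s


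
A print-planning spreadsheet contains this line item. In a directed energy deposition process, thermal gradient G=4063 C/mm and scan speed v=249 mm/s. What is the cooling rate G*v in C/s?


CR = 4063 * 249 = 1011687 C/s


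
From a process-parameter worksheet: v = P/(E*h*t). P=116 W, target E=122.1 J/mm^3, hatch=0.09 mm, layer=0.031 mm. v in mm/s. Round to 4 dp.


v = 116 / (122.1*0.09*0.031) = 340.5165 mm/s


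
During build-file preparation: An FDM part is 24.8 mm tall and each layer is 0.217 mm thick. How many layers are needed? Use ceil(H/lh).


Layers = ceil(24.8/0.217) = 115


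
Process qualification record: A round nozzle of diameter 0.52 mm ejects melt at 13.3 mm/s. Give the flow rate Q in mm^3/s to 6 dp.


A = pi*(0.52/2)^2 = 0.21237166 mm^2
Q = 0.21237166 * 13.3 = 2.824543 mm^3/s


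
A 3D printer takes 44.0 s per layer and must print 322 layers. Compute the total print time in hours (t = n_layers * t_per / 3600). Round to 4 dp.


t = 322 * 44.0 / 3600 = 3.9356 hrs


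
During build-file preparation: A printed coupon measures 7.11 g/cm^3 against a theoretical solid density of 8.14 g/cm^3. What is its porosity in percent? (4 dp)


Porosity = (1-7.11/8.14)*100 = 12.6536 %


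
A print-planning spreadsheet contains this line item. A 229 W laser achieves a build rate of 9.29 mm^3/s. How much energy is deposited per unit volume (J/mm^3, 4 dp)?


SE = 229 / 9.29 = 24.6502 J/mm^3


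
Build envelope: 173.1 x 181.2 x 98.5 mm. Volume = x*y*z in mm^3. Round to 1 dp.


V = 173.1 * 181.2 * 98.5 = 3089523.4 mm^3


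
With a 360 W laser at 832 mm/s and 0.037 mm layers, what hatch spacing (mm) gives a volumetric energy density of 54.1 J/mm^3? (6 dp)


h = 360 / (54.1*832*0.037) = 0.216162 mm


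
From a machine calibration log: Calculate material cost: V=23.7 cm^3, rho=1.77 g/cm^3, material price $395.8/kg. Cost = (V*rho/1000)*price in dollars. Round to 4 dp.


Mass = 23.7*1.77/1000 = 0.041949 kg
Cost = 0.041949 * 395.8 = 16.6034 $


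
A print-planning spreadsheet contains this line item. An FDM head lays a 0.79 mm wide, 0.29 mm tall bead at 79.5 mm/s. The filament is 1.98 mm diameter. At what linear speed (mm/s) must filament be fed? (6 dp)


Q = 0.79 * 0.29 * 79.5 = 18.21345 mm^3/s
A_fil = pi*(1.98/2)^2 = 3.07907496 mm^2
v_feed = 18.21345 / 3.07907496 = 5.915234 mm/s


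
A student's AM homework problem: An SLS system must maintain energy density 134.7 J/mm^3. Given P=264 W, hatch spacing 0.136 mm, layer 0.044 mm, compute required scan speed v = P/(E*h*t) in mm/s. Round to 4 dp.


v = 264 / (134.7*0.136*0.044) = 327.5252 mm/s


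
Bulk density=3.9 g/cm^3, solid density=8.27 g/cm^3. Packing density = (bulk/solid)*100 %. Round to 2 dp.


Packing = (3.9/8.27)*100 = 47.16 %


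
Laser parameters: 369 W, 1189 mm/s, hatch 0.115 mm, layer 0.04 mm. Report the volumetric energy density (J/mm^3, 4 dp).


E = 369 / (1189*0.115*0.04) = 67.4663 J/mm^3


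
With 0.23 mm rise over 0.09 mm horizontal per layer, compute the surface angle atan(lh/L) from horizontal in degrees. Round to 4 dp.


angle = atan(0.23/0.09) = 68.6294 degrees


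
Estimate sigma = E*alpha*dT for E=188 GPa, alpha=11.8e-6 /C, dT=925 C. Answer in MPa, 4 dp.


sigma = 188*1000 * 11.8e-6 * 925 = 2052.02 MPa


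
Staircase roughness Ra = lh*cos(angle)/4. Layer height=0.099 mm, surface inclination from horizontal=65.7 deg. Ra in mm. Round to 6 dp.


Ra = 0.099 * cos(65.7) / 4 = 0.010185 mm


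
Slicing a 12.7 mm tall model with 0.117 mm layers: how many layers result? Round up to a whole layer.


Layers = ceil(12.7/0.117) = 109


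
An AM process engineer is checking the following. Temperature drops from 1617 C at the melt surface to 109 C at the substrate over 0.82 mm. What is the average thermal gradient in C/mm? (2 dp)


G = (1617-109)/0.82 = 1839.02 C/mm


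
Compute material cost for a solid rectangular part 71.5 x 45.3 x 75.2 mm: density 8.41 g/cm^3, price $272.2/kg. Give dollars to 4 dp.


V = 71.5 * 45.3 * 75.2 = 243569.04 mm^3 = 243.56904 cm^3
Mass = 243.56904 * 8.41 / 1000 = 2.04841563 kg
Cost = 2.04841563 * 272.2 = 557.5787 $


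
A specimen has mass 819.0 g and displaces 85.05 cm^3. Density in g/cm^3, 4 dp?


rho = 819.0 / 85.05 = 9.6296 g/cm^3


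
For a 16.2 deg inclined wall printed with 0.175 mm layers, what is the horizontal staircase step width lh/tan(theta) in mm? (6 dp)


step = 0.175 / tan(16.2) = 0.602354 mm


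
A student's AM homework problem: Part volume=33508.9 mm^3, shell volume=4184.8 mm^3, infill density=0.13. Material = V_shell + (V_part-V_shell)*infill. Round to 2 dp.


V_infill = (33508.9 - 4184.8) * 0.13 = 3812.13
V_total = 4184.8 + 3812.13 = 7996.93 mm^3


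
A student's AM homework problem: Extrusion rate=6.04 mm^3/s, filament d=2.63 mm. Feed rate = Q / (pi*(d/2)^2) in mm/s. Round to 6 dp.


A = pi*(2.63/2)^2 = 5.432521
v = 6.04 / 5.432521 = 1.111823 mm/s


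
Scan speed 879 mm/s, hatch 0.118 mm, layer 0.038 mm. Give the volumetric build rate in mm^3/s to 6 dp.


Rate = 879 * 0.118 * 0.038 = 3.941436 mm^3/s


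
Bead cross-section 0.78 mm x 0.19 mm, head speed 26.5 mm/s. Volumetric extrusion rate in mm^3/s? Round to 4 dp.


Rate = 0.78 * 0.19 * 26.5 = 3.9273 mm^3/s


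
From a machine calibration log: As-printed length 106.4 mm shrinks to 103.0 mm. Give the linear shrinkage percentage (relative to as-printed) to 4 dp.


Shrinkage = ((106.4-103.0)/106.4)*100 = 3.1955 %


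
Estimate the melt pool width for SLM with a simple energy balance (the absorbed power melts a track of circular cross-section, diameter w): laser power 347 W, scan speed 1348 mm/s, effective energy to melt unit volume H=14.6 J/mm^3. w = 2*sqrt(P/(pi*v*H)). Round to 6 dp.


w = 2*sqrt(347/(pi*1348*14.6)) = 0.14983 mm


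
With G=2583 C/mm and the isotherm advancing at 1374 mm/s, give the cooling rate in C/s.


CR = 2583 * 1374 = 3549042 C/s


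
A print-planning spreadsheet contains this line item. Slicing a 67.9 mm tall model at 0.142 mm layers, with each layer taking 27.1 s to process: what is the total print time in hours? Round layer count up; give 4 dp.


Layers = ceil(67.9/0.142) = 479
t = 479 * 27.1 / 3600 = 3.6058 hrs


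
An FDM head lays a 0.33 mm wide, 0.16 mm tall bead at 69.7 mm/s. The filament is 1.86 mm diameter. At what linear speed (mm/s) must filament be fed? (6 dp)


Q = 0.33 * 0.16 * 69.7 = 3.68016 mm^3/s
A_fil = pi*(1.86/2)^2 = 2.71716349 mm^2
v_feed = 3.68016 / 2.71716349 = 1.354412 mm/s


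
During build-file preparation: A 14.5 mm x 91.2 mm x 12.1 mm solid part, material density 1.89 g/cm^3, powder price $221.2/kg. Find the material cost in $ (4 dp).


V = 14.5 * 91.2 * 12.1 = 16001.04 mm^3 = 16.00104 cm^3
Mass = 16.00104 * 1.89 / 1000 = 0.03024197 kg
Cost = 0.03024197 * 221.2 = 6.6895 $


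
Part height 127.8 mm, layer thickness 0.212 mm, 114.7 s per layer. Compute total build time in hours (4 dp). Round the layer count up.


Layers = ceil(127.8/0.212) = 603
t = 603 * 114.7 / 3600 = 19.2123 hrs


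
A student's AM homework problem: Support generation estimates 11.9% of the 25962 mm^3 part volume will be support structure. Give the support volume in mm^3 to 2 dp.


V_support = 25962 * 0.119 = 3089.48 mm^3


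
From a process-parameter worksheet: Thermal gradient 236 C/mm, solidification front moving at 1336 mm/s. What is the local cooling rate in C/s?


CR = 236 * 1336 = 315296 C/s


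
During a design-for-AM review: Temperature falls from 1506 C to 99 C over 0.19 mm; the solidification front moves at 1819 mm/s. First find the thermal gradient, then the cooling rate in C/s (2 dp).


G = (1506-99)/0.19 = 7405.26315789 C/mm
CR = 7405.26315789 * 1819 = 13470173.68 C/s


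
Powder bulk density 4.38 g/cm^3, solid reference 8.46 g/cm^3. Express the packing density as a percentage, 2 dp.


Packing = (4.38/8.46)*100 = 51.77 %


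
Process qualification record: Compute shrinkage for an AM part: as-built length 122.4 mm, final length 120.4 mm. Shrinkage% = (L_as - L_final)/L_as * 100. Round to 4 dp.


Shrinkage = ((122.4-120.4)/122.4)*100 = 1.634 %


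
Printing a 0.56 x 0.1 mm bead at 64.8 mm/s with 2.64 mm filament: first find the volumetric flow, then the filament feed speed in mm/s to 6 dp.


Q = 0.56 * 0.1 * 64.8 = 3.6288 mm^3/s
A_fil = pi*(2.64/2)^2 = 5.47391104 mm^2
v_feed = 3.6288 / 5.47391104 = 0.662926 mm/s


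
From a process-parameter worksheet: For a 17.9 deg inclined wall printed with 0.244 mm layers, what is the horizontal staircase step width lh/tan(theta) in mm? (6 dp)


step = 0.244 / tan(17.9) = 0.755439 mm


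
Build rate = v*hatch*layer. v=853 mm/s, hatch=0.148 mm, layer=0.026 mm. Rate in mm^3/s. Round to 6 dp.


Rate = 853 * 0.148 * 0.026 = 3.282344 mm^3/s


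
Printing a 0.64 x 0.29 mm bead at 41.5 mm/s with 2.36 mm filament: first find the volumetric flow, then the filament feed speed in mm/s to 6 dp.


Q = 0.64 * 0.29 * 41.5 = 7.7024 mm^3/s
A_fil = pi*(2.36/2)^2 = 4.37435361 mm^2
v_feed = 7.7024 / 4.37435361 = 1.760809 mm/s


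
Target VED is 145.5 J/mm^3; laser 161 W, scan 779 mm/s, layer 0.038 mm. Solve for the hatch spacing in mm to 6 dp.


h = 161 / (145.5*779*0.038) = 0.03738 mm


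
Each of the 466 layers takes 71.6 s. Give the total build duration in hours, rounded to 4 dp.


t = 466 * 71.6 / 3600 = 9.2682 hrs


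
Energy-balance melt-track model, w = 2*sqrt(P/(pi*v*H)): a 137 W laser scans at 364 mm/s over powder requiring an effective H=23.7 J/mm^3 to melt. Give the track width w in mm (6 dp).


w = 2*sqrt(137/(pi*364*23.7)) = 0.142197 mm


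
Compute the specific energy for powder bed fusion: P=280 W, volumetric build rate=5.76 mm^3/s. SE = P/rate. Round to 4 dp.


SE = 280 / 5.76 = 48.6111 J/mm^3


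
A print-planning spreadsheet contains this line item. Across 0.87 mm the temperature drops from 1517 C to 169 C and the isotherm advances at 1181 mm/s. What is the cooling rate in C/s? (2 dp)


G = (1517-169)/0.87 = 1549.42528736 C/mm
CR = 1549.42528736 * 1181 = 1829871.26 C/s


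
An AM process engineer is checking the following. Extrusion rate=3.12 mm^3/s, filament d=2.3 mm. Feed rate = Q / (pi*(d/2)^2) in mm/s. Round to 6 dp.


A = pi*(2.3/2)^2 = 4.154756
v = 3.12 / 4.154756 = 0.750947 mm/s


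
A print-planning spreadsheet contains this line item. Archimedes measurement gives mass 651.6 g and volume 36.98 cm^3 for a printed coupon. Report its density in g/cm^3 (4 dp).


rho = 651.6 / 36.98 = 17.6203 g/cm^3


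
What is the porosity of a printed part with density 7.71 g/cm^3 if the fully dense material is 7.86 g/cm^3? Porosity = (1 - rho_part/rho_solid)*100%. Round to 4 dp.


Porosity = (1-7.71/7.86)*100 = 1.9084 %


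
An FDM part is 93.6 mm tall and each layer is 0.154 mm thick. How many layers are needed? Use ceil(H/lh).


Layers = ceil(93.6/0.154) = 608


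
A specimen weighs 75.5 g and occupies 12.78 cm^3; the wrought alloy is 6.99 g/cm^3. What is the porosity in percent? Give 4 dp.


rho_part = 75.5 / 12.78 = 5.90766823 g/cm^3
Porosity = (1 - 5.90766823/6.99)*100 = 15.484 %


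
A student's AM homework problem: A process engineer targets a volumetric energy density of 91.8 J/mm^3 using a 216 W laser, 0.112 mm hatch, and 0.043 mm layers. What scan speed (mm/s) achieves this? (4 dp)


v = 216 / (91.8*0.112*0.043) = 488.5675 mm/s


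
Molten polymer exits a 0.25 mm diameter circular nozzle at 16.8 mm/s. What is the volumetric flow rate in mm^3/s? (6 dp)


A = pi*(0.25/2)^2 = 0.04908739 mm^2
Q = 0.04908739 * 16.8 = 0.824668 mm^3/s


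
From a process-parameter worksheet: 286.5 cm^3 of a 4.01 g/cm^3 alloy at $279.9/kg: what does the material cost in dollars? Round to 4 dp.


Mass = 286.5*4.01/1000 = 1.148865 kg
Cost = 1.148865 * 279.9 = 321.5673 $


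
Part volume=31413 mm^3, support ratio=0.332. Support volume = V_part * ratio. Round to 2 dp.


V_support = 31413 * 0.332 = 10429.12 mm^3


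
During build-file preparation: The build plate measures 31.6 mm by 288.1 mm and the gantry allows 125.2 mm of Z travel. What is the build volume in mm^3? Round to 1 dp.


V = 31.6 * 288.1 * 125.2 = 1139815.8 mm^3


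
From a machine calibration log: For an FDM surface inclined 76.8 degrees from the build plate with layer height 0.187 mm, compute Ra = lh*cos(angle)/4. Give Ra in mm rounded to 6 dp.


Ra = 0.187 * cos(76.8) / 4 = 0.010675 mm


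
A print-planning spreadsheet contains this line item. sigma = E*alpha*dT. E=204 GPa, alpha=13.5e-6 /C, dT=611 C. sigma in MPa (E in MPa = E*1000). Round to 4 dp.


sigma = 204*1000 * 13.5e-6 * 611 = 1682.694 MPa


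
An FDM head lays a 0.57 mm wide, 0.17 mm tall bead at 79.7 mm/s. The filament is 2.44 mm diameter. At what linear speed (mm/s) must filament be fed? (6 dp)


Q = 0.57 * 0.17 * 79.7 = 7.72293 mm^3/s
A_fil = pi*(2.44/2)^2 = 4.67594651 mm^2
v_feed = 7.72293 / 4.67594651 = 1.651629 mm/s


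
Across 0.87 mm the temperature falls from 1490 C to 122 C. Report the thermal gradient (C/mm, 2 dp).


G = (1490-122)/0.87 = 1572.41 C/mm


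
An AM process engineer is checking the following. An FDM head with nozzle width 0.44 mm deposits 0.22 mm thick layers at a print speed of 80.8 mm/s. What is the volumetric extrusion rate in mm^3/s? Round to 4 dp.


Rate = 0.44 * 0.22 * 80.8 = 7.8214 mm^3/s


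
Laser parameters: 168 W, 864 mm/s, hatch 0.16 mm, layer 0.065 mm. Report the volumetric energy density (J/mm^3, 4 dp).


E = 168 / (864*0.16*0.065) = 18.6966 J/mm^3


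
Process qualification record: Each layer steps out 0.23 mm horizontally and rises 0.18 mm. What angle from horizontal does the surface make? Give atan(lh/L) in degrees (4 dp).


angle = atan(0.18/0.23) = 38.047 degrees


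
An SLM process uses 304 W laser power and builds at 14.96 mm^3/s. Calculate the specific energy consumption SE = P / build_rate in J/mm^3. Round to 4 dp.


SE = 304 / 14.96 = 20.3209 J/mm^3


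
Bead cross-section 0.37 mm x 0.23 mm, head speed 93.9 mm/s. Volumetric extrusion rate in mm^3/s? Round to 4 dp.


Rate = 0.37 * 0.23 * 93.9 = 7.9909 mm^3/s


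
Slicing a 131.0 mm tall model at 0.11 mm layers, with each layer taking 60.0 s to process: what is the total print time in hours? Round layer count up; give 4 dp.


Layers = ceil(131.0/0.11) = 1191
t = 1191 * 60.0 / 3600 = 19.85 hrs


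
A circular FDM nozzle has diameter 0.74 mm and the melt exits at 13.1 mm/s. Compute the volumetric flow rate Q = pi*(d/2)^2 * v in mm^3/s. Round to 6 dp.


A = pi*(0.74/2)^2 = 0.43008403 mm^2
Q = 0.43008403 * 13.1 = 5.634101 mm^3/s


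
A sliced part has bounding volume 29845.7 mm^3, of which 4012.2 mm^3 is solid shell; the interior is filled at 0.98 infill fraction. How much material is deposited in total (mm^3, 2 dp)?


V_infill = (29845.7 - 4012.2) * 0.98 = 25316.83
V_total = 4012.2 + 25316.83 = 29329.03 mm^3


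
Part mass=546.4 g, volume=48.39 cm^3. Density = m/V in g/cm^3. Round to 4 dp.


rho = 546.4 / 48.39 = 11.2916 g/cm^3


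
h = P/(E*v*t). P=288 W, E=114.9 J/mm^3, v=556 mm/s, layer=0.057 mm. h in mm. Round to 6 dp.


h = 288 / (114.9*556*0.057) = 0.07909 mm


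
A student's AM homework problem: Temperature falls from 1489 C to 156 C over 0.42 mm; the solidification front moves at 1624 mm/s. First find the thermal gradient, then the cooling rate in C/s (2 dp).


G = (1489-156)/0.42 = 3173.80952381 C/mm
CR = 3173.80952381 * 1624 = 5154266.67 C/s


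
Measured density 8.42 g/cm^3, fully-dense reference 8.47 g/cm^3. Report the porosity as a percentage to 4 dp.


Porosity = (1-8.42/8.47)*100 = 0.5903 %


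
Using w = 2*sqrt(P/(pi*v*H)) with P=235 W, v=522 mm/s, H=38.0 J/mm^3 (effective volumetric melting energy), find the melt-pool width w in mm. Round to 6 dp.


w = 2*sqrt(235/(pi*522*38.0)) = 0.122818 mm


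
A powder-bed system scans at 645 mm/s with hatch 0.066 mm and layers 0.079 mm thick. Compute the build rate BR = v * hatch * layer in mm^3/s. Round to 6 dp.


Rate = 645 * 0.066 * 0.079 = 3.36303 mm^3/s


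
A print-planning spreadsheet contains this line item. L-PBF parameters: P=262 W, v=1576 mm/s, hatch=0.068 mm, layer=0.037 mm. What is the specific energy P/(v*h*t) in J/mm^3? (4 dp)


Build rate = 1576 * 0.068 * 0.037 = 3.965216 mm^3/s
SE = 262 / 3.965216 = 66.0746 J/mm^3


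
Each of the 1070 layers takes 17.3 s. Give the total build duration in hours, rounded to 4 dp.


t = 1070 * 17.3 / 3600 = 5.1419 hrs


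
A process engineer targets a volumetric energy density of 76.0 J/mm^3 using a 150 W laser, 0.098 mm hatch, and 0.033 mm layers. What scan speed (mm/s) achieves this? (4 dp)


v = 150 / (76.0*0.098*0.033) = 610.292 mm/s


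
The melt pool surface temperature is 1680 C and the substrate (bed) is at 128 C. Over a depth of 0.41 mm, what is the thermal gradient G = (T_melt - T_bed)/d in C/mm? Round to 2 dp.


G = (1680-128)/0.41 = 3785.37 C/mm


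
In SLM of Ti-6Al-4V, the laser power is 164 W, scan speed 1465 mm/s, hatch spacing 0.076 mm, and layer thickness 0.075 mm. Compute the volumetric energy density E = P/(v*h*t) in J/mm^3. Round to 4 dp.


E = 164 / (1465*0.076*0.075) = 19.6395 J/mm^3


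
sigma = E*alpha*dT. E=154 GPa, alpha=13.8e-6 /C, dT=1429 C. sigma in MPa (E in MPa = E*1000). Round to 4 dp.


sigma = 154*1000 * 13.8e-6 * 1429 = 3036.9108 MPa


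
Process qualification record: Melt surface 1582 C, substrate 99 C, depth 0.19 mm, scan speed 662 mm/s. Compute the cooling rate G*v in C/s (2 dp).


G = (1582-99)/0.19 = 7805.26315789 C/mm
CR = 7805.26315789 * 662 = 5167084.21 C/s


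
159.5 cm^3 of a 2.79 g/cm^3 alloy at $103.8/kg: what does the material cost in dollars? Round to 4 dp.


Mass = 159.5*2.79/1000 = 0.445005 kg
Cost = 0.445005 * 103.8 = 46.1915 $


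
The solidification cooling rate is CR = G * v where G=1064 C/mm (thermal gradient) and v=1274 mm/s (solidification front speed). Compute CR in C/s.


CR = 1064 * 1274 = 1355536 C/s


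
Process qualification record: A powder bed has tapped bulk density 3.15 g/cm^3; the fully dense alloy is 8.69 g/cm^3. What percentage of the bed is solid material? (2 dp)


Packing = (3.15/8.69)*100 = 36.25 %


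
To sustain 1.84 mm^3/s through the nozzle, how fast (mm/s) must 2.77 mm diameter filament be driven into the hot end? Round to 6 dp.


A = pi*(2.77/2)^2 = 6.026282
v = 1.84 / 6.026282 = 0.305329 mm/s


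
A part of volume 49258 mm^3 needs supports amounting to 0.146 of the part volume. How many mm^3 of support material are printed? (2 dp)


V_support = 49258 * 0.146 = 7191.67 mm^3


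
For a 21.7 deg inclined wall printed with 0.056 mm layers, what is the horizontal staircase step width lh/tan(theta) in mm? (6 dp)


step = 0.056 / tan(21.7) = 0.140722 mm


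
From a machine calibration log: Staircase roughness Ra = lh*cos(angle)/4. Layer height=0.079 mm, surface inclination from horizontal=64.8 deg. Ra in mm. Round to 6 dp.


Ra = 0.079 * cos(64.8) / 4 = 0.008409 mm


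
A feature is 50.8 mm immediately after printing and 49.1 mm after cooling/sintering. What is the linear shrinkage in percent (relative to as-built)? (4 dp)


Shrinkage = ((50.8-49.1)/50.8)*100 = 3.3465 %


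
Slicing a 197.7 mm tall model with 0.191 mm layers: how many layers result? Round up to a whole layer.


Layers = ceil(197.7/0.191) = 1036


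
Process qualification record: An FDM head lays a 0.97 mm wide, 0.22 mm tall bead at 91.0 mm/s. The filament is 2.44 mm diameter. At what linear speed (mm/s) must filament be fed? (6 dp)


Q = 0.97 * 0.22 * 91.0 = 19.4194 mm^3/s
A_fil = pi*(2.44/2)^2 = 4.67594651 mm^2
v_feed = 19.4194 / 4.67594651 = 4.153042 mm/s


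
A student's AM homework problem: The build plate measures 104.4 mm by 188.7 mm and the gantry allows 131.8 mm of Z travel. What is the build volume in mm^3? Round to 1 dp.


V = 104.4 * 188.7 * 131.8 = 2596496.9 mm^3


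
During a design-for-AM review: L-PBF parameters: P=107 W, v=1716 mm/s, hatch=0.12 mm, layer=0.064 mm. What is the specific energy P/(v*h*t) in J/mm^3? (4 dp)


Build rate = 1716 * 0.12 * 0.064 = 13.17888 mm^3/s
SE = 107 / 13.17888 = 8.1191 J/mm^3


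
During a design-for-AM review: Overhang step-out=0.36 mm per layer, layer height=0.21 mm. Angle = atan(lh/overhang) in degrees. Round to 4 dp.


angle = atan(0.21/0.36) = 30.2564 degrees


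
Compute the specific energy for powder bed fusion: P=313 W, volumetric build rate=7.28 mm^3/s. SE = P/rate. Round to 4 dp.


SE = 313 / 7.28 = 42.9945 J/mm^3


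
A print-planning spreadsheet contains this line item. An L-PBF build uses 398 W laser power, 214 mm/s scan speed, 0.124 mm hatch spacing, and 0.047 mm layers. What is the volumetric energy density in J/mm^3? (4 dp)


E = 398 / (214*0.124*0.047) = 319.1169 J/mm^3


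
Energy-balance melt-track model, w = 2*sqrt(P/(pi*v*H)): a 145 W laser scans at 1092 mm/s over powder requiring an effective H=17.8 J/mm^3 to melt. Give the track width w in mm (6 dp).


w = 2*sqrt(145/(pi*1092*17.8)) = 0.097458 mm


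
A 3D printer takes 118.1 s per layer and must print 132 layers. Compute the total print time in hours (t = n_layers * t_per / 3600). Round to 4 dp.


t = 132 * 118.1 / 3600 = 4.3303 hrs


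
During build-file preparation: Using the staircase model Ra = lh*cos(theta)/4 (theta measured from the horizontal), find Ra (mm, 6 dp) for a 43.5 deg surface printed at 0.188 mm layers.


Ra = 0.188 * cos(43.5) / 4 = 0.034093 mm


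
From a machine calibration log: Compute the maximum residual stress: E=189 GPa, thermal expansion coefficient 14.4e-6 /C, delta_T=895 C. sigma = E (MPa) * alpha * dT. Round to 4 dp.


sigma = 189*1000 * 14.4e-6 * 895 = 2435.832 MPa


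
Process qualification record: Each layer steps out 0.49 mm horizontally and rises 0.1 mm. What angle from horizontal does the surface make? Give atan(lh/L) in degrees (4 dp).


angle = atan(0.1/0.49) = 11.5346 degrees


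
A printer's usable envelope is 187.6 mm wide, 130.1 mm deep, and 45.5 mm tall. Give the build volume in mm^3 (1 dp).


V = 187.6 * 130.1 * 45.5 = 1110507.6 mm^3


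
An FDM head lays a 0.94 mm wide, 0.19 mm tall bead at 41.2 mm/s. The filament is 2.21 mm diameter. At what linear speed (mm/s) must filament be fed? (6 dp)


Q = 0.94 * 0.19 * 41.2 = 7.35832 mm^3/s
A_fil = pi*(2.21/2)^2 = 3.83596317 mm^2
v_feed = 7.35832 / 3.83596317 = 1.918246 mm/s


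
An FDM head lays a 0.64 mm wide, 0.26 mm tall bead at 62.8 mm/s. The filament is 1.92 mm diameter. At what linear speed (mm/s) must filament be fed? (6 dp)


Q = 0.64 * 0.26 * 62.8 = 10.44992 mm^3/s
A_fil = pi*(1.92/2)^2 = 2.89529179 mm^2
v_feed = 10.44992 / 2.89529179 = 3.60928 mm/s


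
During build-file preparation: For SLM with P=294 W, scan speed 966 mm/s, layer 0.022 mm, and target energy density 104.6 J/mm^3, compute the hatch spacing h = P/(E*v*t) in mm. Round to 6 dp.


h = 294 / (104.6*966*0.022) = 0.132256 mm


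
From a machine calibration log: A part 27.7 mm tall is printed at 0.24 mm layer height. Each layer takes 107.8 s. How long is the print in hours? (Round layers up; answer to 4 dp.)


Layers = ceil(27.7/0.24) = 116
t = 116 * 107.8 / 3600 = 3.4736 hrs


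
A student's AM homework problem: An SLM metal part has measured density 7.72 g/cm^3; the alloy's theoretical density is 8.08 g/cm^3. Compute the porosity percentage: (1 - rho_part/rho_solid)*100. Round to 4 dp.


Porosity = (1-7.72/8.08)*100 = 4.4554 %


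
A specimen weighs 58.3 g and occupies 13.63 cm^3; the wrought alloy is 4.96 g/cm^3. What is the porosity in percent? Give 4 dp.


rho_part = 58.3 / 13.63 = 4.27732942 g/cm^3
Porosity = (1 - 4.27732942/4.96)*100 = 13.7635 %


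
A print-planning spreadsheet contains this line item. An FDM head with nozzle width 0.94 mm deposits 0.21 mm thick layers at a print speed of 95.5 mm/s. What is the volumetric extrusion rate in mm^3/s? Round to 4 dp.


Rate = 0.94 * 0.21 * 95.5 = 18.8517 mm^3/s


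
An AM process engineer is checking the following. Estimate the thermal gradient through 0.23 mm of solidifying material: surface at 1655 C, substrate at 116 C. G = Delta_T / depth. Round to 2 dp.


G = (1655-116)/0.23 = 6691.3 C/mm


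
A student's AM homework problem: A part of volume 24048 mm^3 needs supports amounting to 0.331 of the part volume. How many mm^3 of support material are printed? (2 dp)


V_support = 24048 * 0.331 = 7959.89 mm^3


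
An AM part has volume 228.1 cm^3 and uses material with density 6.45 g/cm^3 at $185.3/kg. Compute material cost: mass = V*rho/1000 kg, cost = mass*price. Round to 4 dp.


Mass = 228.1*6.45/1000 = 1.471245 kg
Cost = 1.471245 * 185.3 = 272.6217 $


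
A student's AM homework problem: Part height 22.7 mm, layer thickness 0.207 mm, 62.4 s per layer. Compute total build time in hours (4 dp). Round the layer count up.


Layers = ceil(22.7/0.207) = 110
t = 110 * 62.4 / 3600 = 1.9067 hrs


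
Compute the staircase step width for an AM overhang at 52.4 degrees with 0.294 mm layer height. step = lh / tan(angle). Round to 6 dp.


step = 0.294 / tan(52.4) = 0.22641 mm


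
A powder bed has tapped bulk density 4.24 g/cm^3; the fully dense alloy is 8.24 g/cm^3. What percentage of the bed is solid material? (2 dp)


Packing = (4.24/8.24)*100 = 51.46 %


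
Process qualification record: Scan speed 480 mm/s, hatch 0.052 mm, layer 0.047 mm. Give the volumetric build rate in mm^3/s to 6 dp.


Rate = 480 * 0.052 * 0.047 = 1.17312 mm^3/s


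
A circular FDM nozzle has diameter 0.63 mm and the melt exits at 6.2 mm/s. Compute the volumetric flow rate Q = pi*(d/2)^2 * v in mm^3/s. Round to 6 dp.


A = pi*(0.63/2)^2 = 0.31172453 mm^2
Q = 0.31172453 * 6.2 = 1.932692 mm^3/s


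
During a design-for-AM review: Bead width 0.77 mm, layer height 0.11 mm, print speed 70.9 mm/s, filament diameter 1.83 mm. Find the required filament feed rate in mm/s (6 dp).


Q = 0.77 * 0.11 * 70.9 = 6.00523 mm^3/s
A_fil = pi*(1.83/2)^2 = 2.63021991 mm^2
v_feed = 6.00523 / 2.63021991 = 2.283167 mm/s
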